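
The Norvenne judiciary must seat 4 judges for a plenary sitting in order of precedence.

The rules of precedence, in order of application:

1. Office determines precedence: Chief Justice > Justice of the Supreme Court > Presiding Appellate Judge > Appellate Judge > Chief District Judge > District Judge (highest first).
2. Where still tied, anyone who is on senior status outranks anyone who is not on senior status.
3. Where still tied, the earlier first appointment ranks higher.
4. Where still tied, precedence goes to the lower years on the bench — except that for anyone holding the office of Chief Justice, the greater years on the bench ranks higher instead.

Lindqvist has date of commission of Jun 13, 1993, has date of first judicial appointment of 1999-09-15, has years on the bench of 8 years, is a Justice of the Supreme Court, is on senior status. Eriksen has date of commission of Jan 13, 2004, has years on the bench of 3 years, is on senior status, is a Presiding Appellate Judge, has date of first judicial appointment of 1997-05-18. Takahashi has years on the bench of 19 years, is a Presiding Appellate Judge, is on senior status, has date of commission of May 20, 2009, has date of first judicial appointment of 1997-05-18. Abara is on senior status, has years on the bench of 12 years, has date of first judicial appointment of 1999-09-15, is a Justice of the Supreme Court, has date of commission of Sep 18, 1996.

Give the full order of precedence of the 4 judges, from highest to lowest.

By office: Lindqvist and Abara (Justice of the Supreme Court); then Eriksen and Takahashi (Presiding Appellate Judge).
Lindqvist and Abara are each on senior status, so the next rule applies.
Lindqvist and Abara both have date of first judicial appointment 1999-09-15, so the next rule applies.
Among Lindqvist and Abara, by years on the bench (lower first): Lindqvist (8 years) before Abara (12 years).
Eriksen and Takahashi are each on senior status, so the next rule applies.
Eriksen and Takahashi both have date of first judicial appointment 1997-05-18, so the next rule applies.
Among Eriksen and Takahashi, by years on the bench (lower first): Eriksen (3 years) before Takahashi (19 years).
Full order: Lindqvist, Abara, Eriksen, Takahashi.

Lindqvist, Abara, Eriksen, Takahashi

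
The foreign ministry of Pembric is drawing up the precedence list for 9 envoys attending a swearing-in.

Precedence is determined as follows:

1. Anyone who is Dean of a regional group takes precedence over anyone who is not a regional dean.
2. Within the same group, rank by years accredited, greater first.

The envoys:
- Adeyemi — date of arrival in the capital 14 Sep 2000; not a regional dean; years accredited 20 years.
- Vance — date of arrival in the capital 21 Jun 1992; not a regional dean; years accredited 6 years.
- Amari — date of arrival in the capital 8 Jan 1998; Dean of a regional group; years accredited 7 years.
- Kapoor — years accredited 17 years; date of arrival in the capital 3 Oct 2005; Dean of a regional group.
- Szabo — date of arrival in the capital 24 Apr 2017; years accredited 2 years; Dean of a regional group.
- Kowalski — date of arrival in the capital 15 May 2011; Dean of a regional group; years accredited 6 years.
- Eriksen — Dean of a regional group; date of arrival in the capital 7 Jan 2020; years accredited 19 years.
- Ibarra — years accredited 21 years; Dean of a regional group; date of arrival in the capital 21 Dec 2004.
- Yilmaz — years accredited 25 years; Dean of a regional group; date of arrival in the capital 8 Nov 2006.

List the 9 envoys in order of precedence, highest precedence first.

By the first rule: Yilmaz, Ibarra, Eriksen, Kapoor, Amari, Kowalski and Szabo (each Dean of a regional group); then Adeyemi and Vance (both not a regional dean).
Among Yilmaz, Ibarra, Eriksen, Kapoor, Amari, Kowalski and Szabo, by years accredited (higher first): Yilmaz (25 years) before Ibarra (21 years) before Eriksen (19 years) before Kapoor (17 years) before Amari (7 years) before Kowalski (6 years) before Szabo (2 years).
Among Adeyemi and Vance, by years accredited (higher first): Adeyemi (20 years) before Vance (6 years).
Full order: Yilmaz, Ibarra, Eriksen, Kapoor, Amari, Kowalski, Szabo, Adeyemi, Vance.

Yilmaz, Ibarra, Eriksen, Kapoor, Amari, Kowalski, Szabo, Adeyemi, Vance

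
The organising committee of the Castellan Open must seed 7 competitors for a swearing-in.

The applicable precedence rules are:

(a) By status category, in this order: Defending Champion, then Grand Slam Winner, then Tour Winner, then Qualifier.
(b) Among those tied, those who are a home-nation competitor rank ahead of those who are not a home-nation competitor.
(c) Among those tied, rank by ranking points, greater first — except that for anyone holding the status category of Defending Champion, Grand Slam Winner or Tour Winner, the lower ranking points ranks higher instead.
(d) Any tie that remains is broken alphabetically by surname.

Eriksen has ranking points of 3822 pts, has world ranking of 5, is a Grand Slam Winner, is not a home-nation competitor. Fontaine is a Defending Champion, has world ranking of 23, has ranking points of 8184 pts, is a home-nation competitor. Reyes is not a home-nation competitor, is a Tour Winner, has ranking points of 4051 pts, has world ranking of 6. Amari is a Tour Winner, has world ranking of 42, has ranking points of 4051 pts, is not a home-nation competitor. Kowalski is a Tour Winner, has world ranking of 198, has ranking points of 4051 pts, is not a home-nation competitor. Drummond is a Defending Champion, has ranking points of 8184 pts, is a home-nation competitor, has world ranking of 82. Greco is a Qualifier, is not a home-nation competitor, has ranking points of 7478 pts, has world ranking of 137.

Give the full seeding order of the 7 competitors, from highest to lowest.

By status category: Drummond and Fontaine (Defending Champion); then Eriksen (Grand Slam Winner); then Amari, Kowalski and Reyes (Tour Winner); then Greco (Qualifier).
Drummond and Fontaine are each a home-nation competitor, so the next rule applies.
Drummond and Fontaine both have ranking points 8184 pts, so the next rule applies.
Among Drummond and Fontaine, alphabetically by surname: Drummond before Fontaine.
Amari, Kowalski and Reyes are each not a home-nation competitor, so the next rule applies.
Amari, Kowalski and Reyes all have ranking points 4051 pts, so the next rule applies.
Among Amari, Kowalski and Reyes, alphabetically by surname: Amari before Kowalski before Reyes.
Full order: Drummond, Fontaine, Eriksen, Amari, Kowalski, Reyes, Greco.

Drummond, Fontaine, Eriksen, Amari, Kowalski, Reyes, Greco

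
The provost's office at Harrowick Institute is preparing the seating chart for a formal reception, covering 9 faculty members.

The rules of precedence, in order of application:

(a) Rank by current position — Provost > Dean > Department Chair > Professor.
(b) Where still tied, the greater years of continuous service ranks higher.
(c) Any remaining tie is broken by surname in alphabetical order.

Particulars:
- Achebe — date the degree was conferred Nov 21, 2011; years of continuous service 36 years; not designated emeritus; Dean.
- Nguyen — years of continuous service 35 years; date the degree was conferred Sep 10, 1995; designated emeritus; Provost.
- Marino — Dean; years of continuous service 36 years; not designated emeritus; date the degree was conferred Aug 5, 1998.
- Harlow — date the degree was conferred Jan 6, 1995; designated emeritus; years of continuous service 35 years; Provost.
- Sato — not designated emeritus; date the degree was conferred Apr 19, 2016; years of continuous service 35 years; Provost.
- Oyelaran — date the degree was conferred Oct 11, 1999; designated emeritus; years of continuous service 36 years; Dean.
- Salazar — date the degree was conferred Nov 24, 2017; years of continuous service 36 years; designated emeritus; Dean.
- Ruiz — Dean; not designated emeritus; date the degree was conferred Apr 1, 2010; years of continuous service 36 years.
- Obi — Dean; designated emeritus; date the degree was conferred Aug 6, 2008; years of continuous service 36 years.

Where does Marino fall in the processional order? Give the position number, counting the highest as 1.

By current position: Harlow, Nguyen and Sato (Provost); then Achebe, Marino, Obi, Oyelaran, Ruiz and Salazar (Dean).
Harlow, Nguyen and Sato all have years of continuous service 35 years, so the next rule applies.
Among Harlow, Nguyen and Sato, alphabetically by surname: Harlow before Nguyen before Sato.
Achebe, Marino, Obi, Oyelaran, Ruiz and Salazar all have years of continuous service 36 years, so the next rule applies.
Among Achebe, Marino, Obi, Oyelaran, Ruiz and Salazar, alphabetically by surname: Achebe before Marino before Obi before Oyelaran before Ruiz before Salazar.
Order: Harlow, Nguyen, Sato, Achebe, Marino, Obi, Oyelaran, Ruiz, Salazar. So position 5.

5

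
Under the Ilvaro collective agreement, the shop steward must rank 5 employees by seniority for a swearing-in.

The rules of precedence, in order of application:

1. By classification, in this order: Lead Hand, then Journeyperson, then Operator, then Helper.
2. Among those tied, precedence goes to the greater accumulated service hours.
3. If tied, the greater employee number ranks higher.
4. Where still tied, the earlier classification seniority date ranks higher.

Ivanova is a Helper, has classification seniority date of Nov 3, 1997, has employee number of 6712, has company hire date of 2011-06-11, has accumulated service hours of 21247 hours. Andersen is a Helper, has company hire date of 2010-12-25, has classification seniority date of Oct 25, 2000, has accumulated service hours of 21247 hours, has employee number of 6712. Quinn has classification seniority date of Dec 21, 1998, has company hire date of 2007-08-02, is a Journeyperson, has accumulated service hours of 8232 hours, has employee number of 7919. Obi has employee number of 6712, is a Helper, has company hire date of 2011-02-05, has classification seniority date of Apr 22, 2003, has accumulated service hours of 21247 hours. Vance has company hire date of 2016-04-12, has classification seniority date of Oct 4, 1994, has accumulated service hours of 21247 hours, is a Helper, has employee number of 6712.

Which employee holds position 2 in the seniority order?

By classification: Quinn (Journeyperson); then Vance, Ivanova, Andersen and Obi (Helper).
Vance, Ivanova, Andersen and Obi all have accumulated service hours 21247 hours, so the next rule applies.
Vance, Ivanova, Andersen and Obi all have employee number 6712, so the next rule applies.
Among Vance, Ivanova, Andersen and Obi, by classification seniority date (earlier first): Vance (Oct 4, 1994) before Ivanova (Nov 3, 1997) before Andersen (Oct 25, 2000) before Obi (Apr 22, 2003).
Order: Quinn, Vance, Ivanova, Andersen, Obi.

Vance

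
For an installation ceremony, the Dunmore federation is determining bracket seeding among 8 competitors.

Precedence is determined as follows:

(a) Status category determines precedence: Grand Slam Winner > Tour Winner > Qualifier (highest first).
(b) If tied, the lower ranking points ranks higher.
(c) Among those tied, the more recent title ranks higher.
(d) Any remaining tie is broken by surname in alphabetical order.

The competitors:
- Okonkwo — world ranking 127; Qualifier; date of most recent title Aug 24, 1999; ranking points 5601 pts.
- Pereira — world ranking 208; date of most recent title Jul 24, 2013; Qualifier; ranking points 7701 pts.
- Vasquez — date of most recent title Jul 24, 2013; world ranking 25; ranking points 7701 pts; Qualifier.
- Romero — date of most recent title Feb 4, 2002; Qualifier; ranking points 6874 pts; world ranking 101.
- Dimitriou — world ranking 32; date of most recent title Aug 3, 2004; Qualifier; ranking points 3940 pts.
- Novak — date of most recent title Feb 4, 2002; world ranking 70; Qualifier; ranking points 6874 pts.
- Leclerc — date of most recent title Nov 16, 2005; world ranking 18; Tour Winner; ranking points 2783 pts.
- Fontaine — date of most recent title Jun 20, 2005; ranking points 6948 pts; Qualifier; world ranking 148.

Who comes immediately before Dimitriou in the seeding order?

Leclerc

By status category: Leclerc (Tour Winner); then Dimitriou, Okonkwo, Novak, Romero, Fontaine, Pereira and Vasquez (Qualifier).
Among Dimitriou, Okonkwo, Novak, Romero, Fontaine, Pereira and Vasquez, by ranking points (lower first): Dimitriou (3940 pts) before Okonkwo (5601 pts) before Novak and Romero (6874 pts) before Fontaine (6948 pts) before Pereira and Vasquez (7701 pts).
Novak and Romero both have date of most recent title Feb 4, 2002, so the next rule applies.
Among Novak and Romero, alphabetically by surname: Novak before Romero.
Pereira and Vasquez both have date of most recent title Jul 24, 2013, so the next rule applies.
Among Pereira and Vasquez, alphabetically by surname: Pereira before Vasquez.
Order: Leclerc, Dimitriou, Okonkwo, Novak, Romero, Fontaine, Pereira, Vasquez.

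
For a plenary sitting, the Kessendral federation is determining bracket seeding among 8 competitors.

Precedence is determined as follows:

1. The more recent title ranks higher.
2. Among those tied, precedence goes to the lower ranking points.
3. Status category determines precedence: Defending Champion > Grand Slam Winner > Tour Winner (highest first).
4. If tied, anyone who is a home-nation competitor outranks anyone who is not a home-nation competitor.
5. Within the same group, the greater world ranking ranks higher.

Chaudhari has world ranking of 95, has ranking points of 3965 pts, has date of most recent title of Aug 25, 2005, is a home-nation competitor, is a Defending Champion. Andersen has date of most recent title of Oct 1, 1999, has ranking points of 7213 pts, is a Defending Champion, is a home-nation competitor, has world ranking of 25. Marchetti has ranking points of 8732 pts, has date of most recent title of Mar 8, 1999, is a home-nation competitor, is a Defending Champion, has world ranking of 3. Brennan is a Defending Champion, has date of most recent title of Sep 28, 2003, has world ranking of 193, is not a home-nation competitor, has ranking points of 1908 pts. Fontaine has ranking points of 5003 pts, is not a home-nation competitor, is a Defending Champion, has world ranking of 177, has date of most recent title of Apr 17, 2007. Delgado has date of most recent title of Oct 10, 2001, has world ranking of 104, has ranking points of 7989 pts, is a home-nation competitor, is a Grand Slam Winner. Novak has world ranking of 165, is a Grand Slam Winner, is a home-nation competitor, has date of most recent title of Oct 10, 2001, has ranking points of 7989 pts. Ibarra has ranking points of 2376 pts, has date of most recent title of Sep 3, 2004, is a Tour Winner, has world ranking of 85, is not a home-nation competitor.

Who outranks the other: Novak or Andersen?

Novak

By date of most recent title (later first): Fontaine (Apr 17, 2007); then Chaudhari (Aug 25, 2005); then Ibarra (Sep 3, 2004); then Brennan (Sep 28, 2003); then Novak and Delgado (both Oct 10, 2001); then Andersen (Oct 1, 1999); then Marchetti (Mar 8, 1999).
Novak and Delgado both have ranking points 7989 pts, so the next rule applies.
Novak and Delgado are each Grand Slam Winner, so the next rule applies.
Novak and Delgado are each a home-nation competitor, so the next rule applies.
Among Novak and Delgado, by world ranking (higher first): Novak (165) before Delgado (104).
So Novak takes precedence.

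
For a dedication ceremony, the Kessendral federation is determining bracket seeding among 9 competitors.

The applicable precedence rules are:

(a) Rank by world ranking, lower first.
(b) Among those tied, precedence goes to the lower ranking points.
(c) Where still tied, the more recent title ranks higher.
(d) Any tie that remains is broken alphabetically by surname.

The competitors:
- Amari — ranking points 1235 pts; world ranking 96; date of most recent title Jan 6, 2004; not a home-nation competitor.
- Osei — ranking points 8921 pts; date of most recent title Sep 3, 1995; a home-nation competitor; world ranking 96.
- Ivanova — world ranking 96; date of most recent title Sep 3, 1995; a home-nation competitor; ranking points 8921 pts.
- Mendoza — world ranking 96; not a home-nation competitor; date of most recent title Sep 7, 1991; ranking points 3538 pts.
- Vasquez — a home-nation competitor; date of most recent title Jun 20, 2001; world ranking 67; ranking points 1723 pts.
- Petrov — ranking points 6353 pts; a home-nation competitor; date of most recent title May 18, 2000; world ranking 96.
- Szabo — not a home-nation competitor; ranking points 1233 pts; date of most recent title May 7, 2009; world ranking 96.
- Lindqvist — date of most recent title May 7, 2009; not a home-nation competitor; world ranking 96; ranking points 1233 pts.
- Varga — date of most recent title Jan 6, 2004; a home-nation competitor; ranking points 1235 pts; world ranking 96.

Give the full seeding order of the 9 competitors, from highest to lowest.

By world ranking (lower first): Vasquez (67); then Lindqvist, Szabo, Amari, Varga, Mendoza, Petrov, Ivanova and Osei (each 96).
Among Lindqvist, Szabo, Amari, Varga, Mendoza, Petrov, Ivanova and Osei, by ranking points (lower first): Lindqvist and Szabo (1233 pts) before Amari and Varga (1235 pts) before Mendoza (3538 pts) before Petrov (6353 pts) before Ivanova and Osei (8921 pts).
Lindqvist and Szabo both have date of most recent title May 7, 2009, so the next rule applies.
Among Lindqvist and Szabo, alphabetically by surname: Lindqvist before Szabo.
Amari and Varga both have date of most recent title Jan 6, 2004, so the next rule applies.
Among Amari and Varga, alphabetically by surname: Amari before Varga.
Ivanova and Osei both have date of most recent title Sep 3, 1995, so the next rule applies.
Among Ivanova and Osei, alphabetically by surname: Ivanova before Osei.
Full order: Vasquez, Lindqvist, Szabo, Amari, Varga, Mendoza, Petrov, Ivanova, Osei.

Vasquez, Lindqvist, Szabo, Amari, Varga, Mendoza, Petrov, Ivanova, Osei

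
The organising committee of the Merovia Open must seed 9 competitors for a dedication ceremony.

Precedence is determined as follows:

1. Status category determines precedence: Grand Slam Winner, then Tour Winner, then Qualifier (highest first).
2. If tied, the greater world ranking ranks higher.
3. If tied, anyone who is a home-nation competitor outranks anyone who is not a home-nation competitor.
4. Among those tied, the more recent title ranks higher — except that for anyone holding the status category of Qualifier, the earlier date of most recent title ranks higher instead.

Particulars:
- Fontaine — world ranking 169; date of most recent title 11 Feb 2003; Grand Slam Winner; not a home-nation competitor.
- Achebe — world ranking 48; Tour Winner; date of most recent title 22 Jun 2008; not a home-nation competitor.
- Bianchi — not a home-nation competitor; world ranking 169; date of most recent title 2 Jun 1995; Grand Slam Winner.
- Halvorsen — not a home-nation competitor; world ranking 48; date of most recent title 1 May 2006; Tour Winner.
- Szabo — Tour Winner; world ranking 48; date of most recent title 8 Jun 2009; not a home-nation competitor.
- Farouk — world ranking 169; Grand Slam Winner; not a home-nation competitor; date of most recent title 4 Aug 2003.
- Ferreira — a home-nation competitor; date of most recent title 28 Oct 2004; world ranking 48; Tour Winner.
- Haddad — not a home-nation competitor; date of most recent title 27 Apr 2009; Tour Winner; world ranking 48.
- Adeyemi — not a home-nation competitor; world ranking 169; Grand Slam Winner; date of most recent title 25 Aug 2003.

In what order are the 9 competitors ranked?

Adeyemi, Farouk, Fontaine, Bianchi, Ferreira, Szabo, Haddad, Achebe, Halvorsen

By status category: Adeyemi, Farouk, Fontaine and Bianchi (Grand Slam Winner); then Ferreira, Szabo, Haddad, Achebe and Halvorsen (Tour Winner).
Adeyemi, Farouk, Fontaine and Bianchi all have world ranking 169, so the next rule applies.
Adeyemi, Farouk, Fontaine and Bianchi are each not a home-nation competitor, so the next rule applies.
Among Adeyemi, Farouk, Fontaine and Bianchi, by date of most recent title (later first): Adeyemi (25 Aug 2003) before Farouk (4 Aug 2003) before Fontaine (11 Feb 2003) before Bianchi (2 Jun 1995).
Ferreira, Szabo, Haddad, Achebe and Halvorsen all have world ranking 48, so the next rule applies.
Among Ferreira, Szabo, Haddad, Achebe and Halvorsen, a home-nation competitor before not a home-nation competitor: Ferreira (a home-nation competitor) before Szabo, Haddad, Achebe and Halvorsen (not a home-nation competitor).
Among Szabo, Haddad, Achebe and Halvorsen, by date of most recent title (later first): Szabo (8 Jun 2009) before Haddad (27 Apr 2009) before Achebe (22 Jun 2008) before Halvorsen (1 May 2006).
Full order: Adeyemi, Farouk, Fontaine, Bianchi, Ferreira, Szabo, Haddad, Achebe, Halvorsen.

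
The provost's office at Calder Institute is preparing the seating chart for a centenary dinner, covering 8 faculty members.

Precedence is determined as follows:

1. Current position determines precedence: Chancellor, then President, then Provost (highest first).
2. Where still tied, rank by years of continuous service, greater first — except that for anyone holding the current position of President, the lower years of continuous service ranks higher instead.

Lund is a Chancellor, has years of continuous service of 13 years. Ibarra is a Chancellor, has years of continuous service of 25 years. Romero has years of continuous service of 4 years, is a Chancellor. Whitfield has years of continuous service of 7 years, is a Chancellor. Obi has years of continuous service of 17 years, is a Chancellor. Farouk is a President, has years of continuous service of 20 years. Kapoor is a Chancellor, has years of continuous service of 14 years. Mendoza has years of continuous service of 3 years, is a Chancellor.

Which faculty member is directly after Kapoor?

By current position: Ibarra, Obi, Kapoor, Lund, Whitfield, Romero and Mendoza (Chancellor); then Farouk (President).
Among Ibarra, Obi, Kapoor, Lund, Whitfield, Romero and Mendoza, by years of continuous service (higher first): Ibarra (25 years) before Obi (17 years) before Kapoor (14 years) before Lund (13 years) before Whitfield (7 years) before Romero (4 years) before Mendoza (3 years).
Order: Ibarra, Obi, Kapoor, Lund, Whitfield, Romero, Mendoza, Farouk.

Lund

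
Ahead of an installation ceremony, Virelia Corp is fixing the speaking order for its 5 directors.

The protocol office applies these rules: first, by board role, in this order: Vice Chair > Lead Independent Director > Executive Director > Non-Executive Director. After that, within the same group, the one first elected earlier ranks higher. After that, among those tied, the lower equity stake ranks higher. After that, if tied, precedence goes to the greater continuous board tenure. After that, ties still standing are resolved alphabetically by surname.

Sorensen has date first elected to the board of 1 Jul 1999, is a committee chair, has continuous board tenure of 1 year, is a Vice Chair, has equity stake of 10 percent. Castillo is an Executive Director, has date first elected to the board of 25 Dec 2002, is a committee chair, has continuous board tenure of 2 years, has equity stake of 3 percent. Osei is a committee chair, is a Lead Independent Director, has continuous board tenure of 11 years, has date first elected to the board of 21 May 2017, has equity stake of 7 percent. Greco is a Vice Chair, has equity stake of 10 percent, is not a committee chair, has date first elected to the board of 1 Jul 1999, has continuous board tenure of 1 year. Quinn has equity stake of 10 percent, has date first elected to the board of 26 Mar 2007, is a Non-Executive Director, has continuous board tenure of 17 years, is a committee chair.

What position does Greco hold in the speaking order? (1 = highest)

By board role: Greco and Sorensen (Vice Chair); then Osei (Lead Independent Director); then Castillo (Executive Director); then Quinn (Non-Executive Director).
Greco and Sorensen both have date first elected to the board 1 Jul 1999, so the next rule applies.
Greco and Sorensen both have equity stake 10 percent, so the next rule applies.
Greco and Sorensen both have continuous board tenure 1 year, so the next rule applies.
Among Greco and Sorensen, alphabetically by surname: Greco before Sorensen.
Order: Greco, Sorensen, Osei, Castillo, Quinn. So position 1.

1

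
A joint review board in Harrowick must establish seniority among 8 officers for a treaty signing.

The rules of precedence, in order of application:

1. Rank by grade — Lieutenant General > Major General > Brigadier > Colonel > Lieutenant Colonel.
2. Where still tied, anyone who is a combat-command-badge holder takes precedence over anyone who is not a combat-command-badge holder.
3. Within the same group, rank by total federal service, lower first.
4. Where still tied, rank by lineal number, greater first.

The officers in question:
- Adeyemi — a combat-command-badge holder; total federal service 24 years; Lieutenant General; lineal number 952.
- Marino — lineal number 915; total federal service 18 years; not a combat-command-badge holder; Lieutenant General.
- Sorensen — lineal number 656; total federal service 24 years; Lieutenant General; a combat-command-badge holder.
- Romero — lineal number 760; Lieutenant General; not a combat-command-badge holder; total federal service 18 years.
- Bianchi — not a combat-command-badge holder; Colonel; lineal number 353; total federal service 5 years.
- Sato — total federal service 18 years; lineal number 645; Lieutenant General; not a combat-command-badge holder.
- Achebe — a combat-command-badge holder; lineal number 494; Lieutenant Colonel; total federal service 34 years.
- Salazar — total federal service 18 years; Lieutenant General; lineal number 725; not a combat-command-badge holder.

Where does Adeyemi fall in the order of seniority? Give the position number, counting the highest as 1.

1

By grade: Adeyemi, Sorensen, Marino, Romero, Salazar and Sato (Lieutenant General); then Bianchi (Colonel); then Achebe (Lieutenant Colonel).
Among Adeyemi, Sorensen, Marino, Romero, Salazar and Sato, a combat-command-badge holder before not a combat-command-badge holder: Adeyemi and Sorensen (a combat-command-badge holder) before Marino, Romero, Salazar and Sato (not a combat-command-badge holder).
Adeyemi and Sorensen both have total federal service 24 years, so the next rule applies.
Among Adeyemi and Sorensen, by lineal number (higher first): Adeyemi (952) before Sorensen (656).
Marino, Romero, Salazar and Sato all have total federal service 18 years, so the next rule applies.
Among Marino, Romero, Salazar and Sato, by lineal number (higher first): Marino (915) before Romero (760) before Salazar (725) before Sato (645).
Order: Adeyemi, Sorensen, Marino, Romero, Salazar, Sato, Bianchi, Achebe. So position 1.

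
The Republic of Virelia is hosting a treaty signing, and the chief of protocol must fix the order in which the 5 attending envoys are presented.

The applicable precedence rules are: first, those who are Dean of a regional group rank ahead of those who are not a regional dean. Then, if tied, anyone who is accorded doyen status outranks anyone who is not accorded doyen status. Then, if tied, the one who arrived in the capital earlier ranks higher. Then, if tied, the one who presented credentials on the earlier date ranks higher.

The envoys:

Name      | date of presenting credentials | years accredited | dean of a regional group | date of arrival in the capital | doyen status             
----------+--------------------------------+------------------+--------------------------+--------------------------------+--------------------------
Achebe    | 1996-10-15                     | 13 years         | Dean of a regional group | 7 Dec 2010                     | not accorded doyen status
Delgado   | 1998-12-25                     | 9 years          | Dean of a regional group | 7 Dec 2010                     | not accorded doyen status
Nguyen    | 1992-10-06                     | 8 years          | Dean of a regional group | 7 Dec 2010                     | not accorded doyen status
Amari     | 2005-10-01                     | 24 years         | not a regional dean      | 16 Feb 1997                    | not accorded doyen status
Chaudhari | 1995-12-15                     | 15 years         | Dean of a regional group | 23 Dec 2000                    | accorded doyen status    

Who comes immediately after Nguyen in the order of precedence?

By the first rule: Chaudhari, Nguyen, Achebe and Delgado (each Dean of a regional group); then Amari (not a regional dean).
Among Chaudhari, Nguyen, Achebe and Delgado, accorded doyen status before not accorded doyen status: Chaudhari (accorded doyen status) before Nguyen, Achebe and Delgado (not accorded doyen status).
Nguyen, Achebe and Delgado all have date of arrival in the capital 7 Dec 2010, so the next rule applies.
Among Nguyen, Achebe and Delgado, by date of presenting credentials (earlier first): Nguyen (1992-10-06) before Achebe (1996-10-15) before Delgado (1998-12-25).
Order: Chaudhari, Nguyen, Achebe, Delgado, Amari.

Achebe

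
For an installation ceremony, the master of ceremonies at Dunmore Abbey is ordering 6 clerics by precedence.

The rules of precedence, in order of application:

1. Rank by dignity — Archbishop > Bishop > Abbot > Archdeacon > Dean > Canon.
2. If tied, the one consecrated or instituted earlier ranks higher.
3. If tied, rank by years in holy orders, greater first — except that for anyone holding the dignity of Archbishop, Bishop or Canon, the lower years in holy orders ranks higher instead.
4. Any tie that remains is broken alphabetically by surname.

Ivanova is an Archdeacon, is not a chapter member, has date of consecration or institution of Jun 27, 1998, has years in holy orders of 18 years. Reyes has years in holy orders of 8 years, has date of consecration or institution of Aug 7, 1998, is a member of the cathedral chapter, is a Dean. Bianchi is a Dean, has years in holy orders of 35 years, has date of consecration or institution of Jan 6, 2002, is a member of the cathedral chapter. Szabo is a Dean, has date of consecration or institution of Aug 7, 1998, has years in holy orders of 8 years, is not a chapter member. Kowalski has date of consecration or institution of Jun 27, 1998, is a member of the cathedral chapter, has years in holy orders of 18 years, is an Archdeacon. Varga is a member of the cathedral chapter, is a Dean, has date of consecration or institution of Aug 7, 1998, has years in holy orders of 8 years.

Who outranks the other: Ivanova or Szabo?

By dignity: Ivanova and Kowalski (Archdeacon); then Reyes, Szabo, Varga and Bianchi (Dean).
Ivanova and Kowalski both have date of consecration or institution Jun 27, 1998, so the next rule applies.
Ivanova and Kowalski both have years in holy orders 18 years, so the next rule applies.
Among Ivanova and Kowalski, alphabetically by surname: Ivanova before Kowalski.
Among Reyes, Szabo, Varga and Bianchi, by date of consecration or institution (earlier first): Reyes, Szabo and Varga (Aug 7, 1998) before Bianchi (Jan 6, 2002).
Reyes, Szabo and Varga all have years in holy orders 8 years, so the next rule applies.
Among Reyes, Szabo and Varga, alphabetically by surname: Reyes before Szabo before Varga.
So Ivanova takes precedence.

Ivanova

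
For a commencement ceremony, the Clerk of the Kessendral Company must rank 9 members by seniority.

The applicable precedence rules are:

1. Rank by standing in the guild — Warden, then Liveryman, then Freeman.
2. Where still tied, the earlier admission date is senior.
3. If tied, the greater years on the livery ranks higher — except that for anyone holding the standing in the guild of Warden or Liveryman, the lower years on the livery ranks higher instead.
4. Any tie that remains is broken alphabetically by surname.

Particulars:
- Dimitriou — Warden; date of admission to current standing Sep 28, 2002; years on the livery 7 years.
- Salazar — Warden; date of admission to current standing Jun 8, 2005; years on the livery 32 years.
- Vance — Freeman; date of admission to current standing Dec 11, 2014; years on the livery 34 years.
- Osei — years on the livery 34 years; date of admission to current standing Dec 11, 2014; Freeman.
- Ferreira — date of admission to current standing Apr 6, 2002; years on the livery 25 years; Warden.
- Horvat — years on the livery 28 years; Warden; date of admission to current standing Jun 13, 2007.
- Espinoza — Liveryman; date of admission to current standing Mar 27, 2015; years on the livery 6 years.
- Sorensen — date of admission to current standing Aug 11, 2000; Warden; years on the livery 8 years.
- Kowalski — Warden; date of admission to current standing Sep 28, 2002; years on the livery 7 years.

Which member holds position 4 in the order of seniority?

Kowalski

By standing in the guild: Sorensen, Ferreira, Dimitriou, Kowalski, Salazar and Horvat (Warden); then Espinoza (Liveryman); then Osei and Vance (Freeman).
Among Sorensen, Ferreira, Dimitriou, Kowalski, Salazar and Horvat, by date of admission to current standing (earlier first): Sorensen (Aug 11, 2000) before Ferreira (Apr 6, 2002) before Dimitriou and Kowalski (Sep 28, 2002) before Salazar (Jun 8, 2005) before Horvat (Jun 13, 2007).
Dimitriou and Kowalski both have years on the livery 7 years, so the next rule applies.
Among Dimitriou and Kowalski, alphabetically by surname: Dimitriou before Kowalski.
Osei and Vance both have date of admission to current standing Dec 11, 2014, so the next rule applies.
Osei and Vance both have years on the livery 34 years, so the next rule applies.
Among Osei and Vance, alphabetically by surname: Osei before Vance.
Order: Sorensen, Ferreira, Dimitriou, Kowalski, Salazar, Horvat, Espinoza, Osei, Vance.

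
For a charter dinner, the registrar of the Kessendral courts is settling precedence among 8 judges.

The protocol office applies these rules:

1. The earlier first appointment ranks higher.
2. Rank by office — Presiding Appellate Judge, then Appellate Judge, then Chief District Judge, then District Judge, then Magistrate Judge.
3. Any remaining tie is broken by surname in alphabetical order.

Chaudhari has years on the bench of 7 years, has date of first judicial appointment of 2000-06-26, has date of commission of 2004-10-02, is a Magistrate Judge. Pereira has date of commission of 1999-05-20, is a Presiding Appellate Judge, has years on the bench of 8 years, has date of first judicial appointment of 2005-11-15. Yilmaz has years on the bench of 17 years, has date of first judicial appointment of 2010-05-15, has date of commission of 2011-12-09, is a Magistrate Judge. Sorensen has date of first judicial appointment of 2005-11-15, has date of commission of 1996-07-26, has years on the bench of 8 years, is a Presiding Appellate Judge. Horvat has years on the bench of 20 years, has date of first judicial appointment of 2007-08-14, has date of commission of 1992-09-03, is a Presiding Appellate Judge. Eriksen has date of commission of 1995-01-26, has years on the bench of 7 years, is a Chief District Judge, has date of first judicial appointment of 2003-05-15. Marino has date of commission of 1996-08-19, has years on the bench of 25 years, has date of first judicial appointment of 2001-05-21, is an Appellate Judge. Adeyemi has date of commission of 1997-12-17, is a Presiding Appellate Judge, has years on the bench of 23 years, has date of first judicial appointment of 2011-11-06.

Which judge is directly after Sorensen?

By date of first judicial appointment (earlier first): Chaudhari (2000-06-26); then Marino (2001-05-21); then Eriksen (2003-05-15); then Pereira and Sorensen (both 2005-11-15); then Horvat (2007-08-14); then Yilmaz (2010-05-15); then Adeyemi (2011-11-06).
Pereira and Sorensen are each Presiding Appellate Judge, so the next rule applies.
Among Pereira and Sorensen, alphabetically by surname: Pereira before Sorensen.
Order: Chaudhari, Marino, Eriksen, Pereira, Sorensen, Horvat, Yilmaz, Adeyemi.

Horvat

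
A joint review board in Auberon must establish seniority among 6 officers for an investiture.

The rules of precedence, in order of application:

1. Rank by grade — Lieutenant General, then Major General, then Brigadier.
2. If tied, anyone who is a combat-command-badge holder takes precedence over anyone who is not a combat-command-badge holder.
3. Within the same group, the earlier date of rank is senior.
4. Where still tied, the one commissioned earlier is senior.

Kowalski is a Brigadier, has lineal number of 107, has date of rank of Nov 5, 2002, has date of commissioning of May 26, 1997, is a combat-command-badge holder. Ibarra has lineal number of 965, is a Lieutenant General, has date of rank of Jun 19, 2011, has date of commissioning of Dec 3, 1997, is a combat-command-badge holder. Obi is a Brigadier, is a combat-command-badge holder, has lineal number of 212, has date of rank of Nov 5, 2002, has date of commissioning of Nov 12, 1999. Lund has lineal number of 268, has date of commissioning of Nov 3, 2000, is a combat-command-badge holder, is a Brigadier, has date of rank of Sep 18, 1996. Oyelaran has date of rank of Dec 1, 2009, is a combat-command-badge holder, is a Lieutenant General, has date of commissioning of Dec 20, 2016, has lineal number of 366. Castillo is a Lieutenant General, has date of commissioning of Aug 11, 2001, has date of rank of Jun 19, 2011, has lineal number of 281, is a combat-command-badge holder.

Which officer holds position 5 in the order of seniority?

By grade: Oyelaran, Ibarra and Castillo (Lieutenant General); then Lund, Kowalski and Obi (Brigadier).
Oyelaran, Ibarra and Castillo are each a combat-command-badge holder, so the next rule applies.
Among Oyelaran, Ibarra and Castillo, by date of rank (earlier first): Oyelaran (Dec 1, 2009) before Ibarra and Castillo (Jun 19, 2011).
Among Ibarra and Castillo, by date of commissioning (earlier first): Ibarra (Dec 3, 1997) before Castillo (Aug 11, 2001).
Lund, Kowalski and Obi are each a combat-command-badge holder, so the next rule applies.
Among Lund, Kowalski and Obi, by date of rank (earlier first): Lund (Sep 18, 1996) before Kowalski and Obi (Nov 5, 2002).
Among Kowalski and Obi, by date of commissioning (earlier first): Kowalski (May 26, 1997) before Obi (Nov 12, 1999).
Order: Oyelaran, Ibarra, Castillo, Lund, Kowalski, Obi.

Kowalski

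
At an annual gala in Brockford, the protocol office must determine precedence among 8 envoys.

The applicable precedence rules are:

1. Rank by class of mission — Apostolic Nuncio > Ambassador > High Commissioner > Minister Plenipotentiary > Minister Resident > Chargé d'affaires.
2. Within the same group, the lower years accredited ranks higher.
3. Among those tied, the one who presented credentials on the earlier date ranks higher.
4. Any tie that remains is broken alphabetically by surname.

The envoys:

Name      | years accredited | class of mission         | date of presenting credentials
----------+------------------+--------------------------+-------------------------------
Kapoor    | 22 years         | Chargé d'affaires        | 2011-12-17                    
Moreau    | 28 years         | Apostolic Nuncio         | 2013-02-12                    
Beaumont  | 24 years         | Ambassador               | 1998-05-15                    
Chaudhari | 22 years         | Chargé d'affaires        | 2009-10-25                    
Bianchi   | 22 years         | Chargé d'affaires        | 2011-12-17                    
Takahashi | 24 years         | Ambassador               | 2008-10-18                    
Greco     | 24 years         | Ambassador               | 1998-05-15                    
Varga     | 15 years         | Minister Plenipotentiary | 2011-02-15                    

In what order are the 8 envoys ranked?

Moreau, Beaumont, Greco, Takahashi, Varga, Chaudhari, Bianchi, Kapoor

By class of mission: Moreau (Apostolic Nuncio); then Beaumont, Greco and Takahashi (Ambassador); then Varga (Minister Plenipotentiary); then Chaudhari, Bianchi and Kapoor (Chargé d'affaires).
Beaumont, Greco and Takahashi all have years accredited 24 years, so the next rule applies.
Among Beaumont, Greco and Takahashi, by date of presenting credentials (earlier first): Beaumont and Greco (1998-05-15) before Takahashi (2008-10-18).
Among Beaumont and Greco, alphabetically by surname: Beaumont before Greco.
Chaudhari, Bianchi and Kapoor all have years accredited 22 years, so the next rule applies.
Among Chaudhari, Bianchi and Kapoor, by date of presenting credentials (earlier first): Chaudhari (2009-10-25) before Bianchi and Kapoor (2011-12-17).
Among Bianchi and Kapoor, alphabetically by surname: Bianchi before Kapoor.
Full order: Moreau, Beaumont, Greco, Takahashi, Varga, Chaudhari, Bianchi, Kapoor.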